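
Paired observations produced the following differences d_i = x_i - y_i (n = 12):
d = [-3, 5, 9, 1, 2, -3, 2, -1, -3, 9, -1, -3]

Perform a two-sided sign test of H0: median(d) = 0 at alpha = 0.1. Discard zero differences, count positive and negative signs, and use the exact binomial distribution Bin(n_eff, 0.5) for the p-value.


Step 1: Discard zero differences. Original n = 12; n_eff = number of nonzero differences = 12.
Nonzero differences (with sign): -3, +5, +9, +1, +2, -3, +2, -1, -3, +9, -1, -3
Step 2: Count signs: positive = 6, negative = 6.
Step 3: Under H0: P(positive) = 0.5, so the number of positives S ~ Bin(12, 0.5).
Step 4: Two-sided exact p-value = sum of Bin(12,0.5) probabilities at or below the observed probability = 1.000000.
Step 5: alpha = 0.1. fail to reject H0.

n_eff = 12, pos = 6, neg = 6, p = 1.000000, fail to reject H0.


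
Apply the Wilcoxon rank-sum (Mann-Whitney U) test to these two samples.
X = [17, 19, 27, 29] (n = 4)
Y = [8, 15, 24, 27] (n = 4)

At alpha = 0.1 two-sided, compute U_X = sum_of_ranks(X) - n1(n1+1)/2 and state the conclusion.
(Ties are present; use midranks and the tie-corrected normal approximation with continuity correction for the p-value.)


Step 1: Combine and sort all 8 observations; assign midranks.
sorted (value, group): (8,Y), (15,Y), (17,X), (19,X), (24,Y), (27,X), (27,Y), (29,X)
ranks: 8->1, 15->2, 17->3, 19->4, 24->5, 27->6.5, 27->6.5, 29->8
Step 2: Rank sum for X: R1 = 3 + 4 + 6.5 + 8 = 21.5.
Step 3: U_X = R1 - n1(n1+1)/2 = 21.5 - 4*5/2 = 21.5 - 10 = 11.5.
       U_Y = n1*n2 - U_X = 16 - 11.5 = 4.5.
Step 4: Ties are present, so use the tie-corrected normal approximation (with continuity correction) for the p-value.
Step 5: p-value = 0.383630; compare to alpha = 0.1. fail to reject H0.

U_X = 11.5, p = 0.383630, fail to reject H0 at alpha = 0.1.


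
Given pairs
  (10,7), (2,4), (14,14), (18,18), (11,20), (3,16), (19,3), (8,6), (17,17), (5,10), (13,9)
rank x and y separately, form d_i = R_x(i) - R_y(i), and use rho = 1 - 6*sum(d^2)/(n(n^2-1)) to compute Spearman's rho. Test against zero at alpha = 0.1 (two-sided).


Step 1: Rank x and y separately (midranks; no ties here).
rank(x): 10->5, 2->1, 14->8, 18->10, 11->6, 3->2, 19->11, 8->4, 17->9, 5->3, 13->7
rank(y): 7->4, 4->2, 14->7, 18->10, 20->11, 16->8, 3->1, 6->3, 17->9, 10->6, 9->5
Step 2: d_i = R_x(i) - R_y(i); compute d_i^2.
  (5-4)^2=1, (1-2)^2=1, (8-7)^2=1, (10-10)^2=0, (6-11)^2=25, (2-8)^2=36, (11-1)^2=100, (4-3)^2=1, (9-9)^2=0, (3-6)^2=9, (7-5)^2=4
sum(d^2) = 178.
Step 3: rho = 1 - 6*178 / (11*(11^2 - 1)) = 1 - 1068/1320 = 0.190909.
Step 4: Under H0, t = rho * sqrt((n-2)/(1-rho^2)) = 0.5835 ~ t(9).
Step 5: Two-sided p-value from the t-distribution with 9 df = 0.573913.
Step 6: alpha = 0.1. fail to reject H0.

rho = 0.1909, p = 0.573913, fail to reject H0 at alpha = 0.1.


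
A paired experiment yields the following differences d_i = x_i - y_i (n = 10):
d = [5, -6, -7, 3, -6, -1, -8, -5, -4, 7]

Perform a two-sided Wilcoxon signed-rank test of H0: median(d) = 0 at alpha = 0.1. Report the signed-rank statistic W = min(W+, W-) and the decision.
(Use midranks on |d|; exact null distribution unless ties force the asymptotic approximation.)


Step 1: Drop any zero differences (none here) and take |d_i|.
|d| = [5, 6, 7, 3, 6, 1, 8, 5, 4, 7]
Step 2: Midrank |d_i| (ties get averaged ranks).
ranks: |5|->4.5, |6|->6.5, |7|->8.5, |3|->2, |6|->6.5, |1|->1, |8|->10, |5|->4.5, |4|->3, |7|->8.5
Step 3: Attach original signs; sum ranks with positive sign and with negative sign.
W+ = 4.5 + 2 + 8.5 = 15
W- = 6.5 + 8.5 + 6.5 + 1 + 10 + 4.5 + 3 = 40
(Check: W+ + W- = 55 should equal n(n+1)/2 = 55.)
Step 4: Test statistic W = min(W+, W-) = 15.
Step 5: Ties in |d|, so use the tie-corrected normal approximation.
        E[W] = n(n+1)/4 = 10*11/4 = 27.5.
        Tie groups: |d|=5 (t=2), |d|=6 (t=2), |d|=7 (t=2); sum(t^3 - t) = 18.
        Var[W] = n(n+1)(2n+1)/24 - sum(t^3-t)/48 = 2310/24 - 18/48 = 95.875.
        z = (W - E[W]) / sqrt(Var[W]) = (15 - 27.5) / 9.7916 = -1.2766.
        Two-sided p = 2*Phi(z) = 0.201741.
Step 6: alpha = 0.1. fail to reject H0.

W+ = 15, W- = 40, W = min = 15, p = 0.201741, fail to reject H0.


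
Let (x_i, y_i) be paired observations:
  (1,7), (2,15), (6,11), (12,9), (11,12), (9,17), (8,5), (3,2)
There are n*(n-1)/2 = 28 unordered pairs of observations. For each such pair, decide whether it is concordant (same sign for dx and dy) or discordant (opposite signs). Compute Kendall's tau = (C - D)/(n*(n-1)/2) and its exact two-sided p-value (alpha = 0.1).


Step 1: Enumerate the 28 unordered pairs (i,j) with i<j and classify each by sign(x_j-x_i) * sign(y_j-y_i).
  (1,2):dx=+1,dy=+8->C; (1,3):dx=+5,dy=+4->C; (1,4):dx=+11,dy=+2->C; (1,5):dx=+10,dy=+5->C
  (1,6):dx=+8,dy=+10->C; (1,7):dx=+7,dy=-2->D; (1,8):dx=+2,dy=-5->D; (2,3):dx=+4,dy=-4->D
  (2,4):dx=+10,dy=-6->D; (2,5):dx=+9,dy=-3->D; (2,6):dx=+7,dy=+2->C; (2,7):dx=+6,dy=-10->D
  (2,8):dx=+1,dy=-13->D; (3,4):dx=+6,dy=-2->D; (3,5):dx=+5,dy=+1->C; (3,6):dx=+3,dy=+6->C
  (3,7):dx=+2,dy=-6->D; (3,8):dx=-3,dy=-9->C; (4,5):dx=-1,dy=+3->D; (4,6):dx=-3,dy=+8->D
  (4,7):dx=-4,dy=-4->C; (4,8):dx=-9,dy=-7->C; (5,6):dx=-2,dy=+5->D; (5,7):dx=-3,dy=-7->C
  (5,8):dx=-8,dy=-10->C; (6,7):dx=-1,dy=-12->C; (6,8):dx=-6,dy=-15->C; (7,8):dx=-5,dy=-3->C
Step 2: C = 16, D = 12, total pairs = 28.
Step 3: tau = (C - D)/(n(n-1)/2) = (16 - 12)/28 = 0.142857.
Step 4: Exact two-sided p-value (enumerate n! = 40320 permutations of y under H0): p = 0.719544.
Step 5: alpha = 0.1. fail to reject H0.

tau_b = 0.1429 (C=16, D=12), p = 0.719544, fail to reject H0.


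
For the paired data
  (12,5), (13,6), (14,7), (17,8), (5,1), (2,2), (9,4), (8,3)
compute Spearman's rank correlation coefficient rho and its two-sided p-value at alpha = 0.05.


Step 1: Rank x and y separately (midranks; no ties here).
rank(x): 12->5, 13->6, 14->7, 17->8, 5->2, 2->1, 9->4, 8->3
rank(y): 5->5, 6->6, 7->7, 8->8, 1->1, 2->2, 4->4, 3->3
Step 2: d_i = R_x(i) - R_y(i); compute d_i^2.
  (5-5)^2=0, (6-6)^2=0, (7-7)^2=0, (8-8)^2=0, (2-1)^2=1, (1-2)^2=1, (4-4)^2=0, (3-3)^2=0
sum(d^2) = 2.
Step 3: rho = 1 - 6*2 / (8*(8^2 - 1)) = 1 - 12/504 = 0.976190.
Step 4: Under H0, t = rho * sqrt((n-2)/(1-rho^2)) = 11.0235 ~ t(6).
Step 5: Two-sided p-value from the t-distribution with 6 df = 0.000033.
Step 6: alpha = 0.05. reject H0.

rho = 0.9762, p = 0.000033, reject H0 at alpha = 0.05.


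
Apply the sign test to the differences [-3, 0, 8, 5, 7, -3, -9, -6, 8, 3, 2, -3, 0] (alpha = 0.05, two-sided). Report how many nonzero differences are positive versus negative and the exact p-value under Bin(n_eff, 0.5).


Step 1: Discard zero differences. Original n = 13; n_eff = number of nonzero differences = 11.
Nonzero differences (with sign): -3, +8, +5, +7, -3, -9, -6, +8, +3, +2, -3
Step 2: Count signs: positive = 6, negative = 5.
Step 3: Under H0: P(positive) = 0.5, so the number of positives S ~ Bin(11, 0.5).
Step 4: Two-sided exact p-value = sum of Bin(11,0.5) probabilities at or below the observed probability = 1.000000.
Step 5: alpha = 0.05. fail to reject H0.

n_eff = 11, pos = 6, neg = 5, p = 1.000000, fail to reject H0.


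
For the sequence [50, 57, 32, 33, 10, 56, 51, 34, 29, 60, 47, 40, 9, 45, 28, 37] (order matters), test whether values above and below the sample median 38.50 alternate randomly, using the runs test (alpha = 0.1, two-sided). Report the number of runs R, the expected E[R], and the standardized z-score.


Step 1: Compute median = 38.50; label A = above, B = below.
Labels in order: AABBBAABBAAABABB  (n_A = 8, n_B = 8)
Step 2: Count runs R = 8.
Step 3: Under H0 (random ordering), E[R] = 2*n_A*n_B/(n_A+n_B) + 1 = 2*8*8/16 + 1 = 9.0000.
        Var[R] = 2*n_A*n_B*(2*n_A*n_B - n_A - n_B) / ((n_A+n_B)^2 * (n_A+n_B-1)) = 14336/3840 = 3.7333.
        SD[R] = 1.9322.
Step 4: Continuity-corrected z = (R + 0.5 - E[R]) / SD[R] = (8 + 0.5 - 9.0000) / 1.9322 = -0.2588.
Step 5: Two-sided p-value via normal approximation = 2*(1 - Phi(|z|)) = 0.795809.
Step 6: alpha = 0.1. fail to reject H0.

R = 8, z = -0.2588, p = 0.795809, fail to reject H0.


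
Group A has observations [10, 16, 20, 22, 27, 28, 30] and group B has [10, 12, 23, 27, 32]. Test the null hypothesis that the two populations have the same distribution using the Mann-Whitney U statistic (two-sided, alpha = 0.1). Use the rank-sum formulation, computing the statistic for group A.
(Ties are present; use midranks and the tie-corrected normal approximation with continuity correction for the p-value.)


Step 1: Combine and sort all 12 observations; assign midranks.
sorted (value, group): (10,X), (10,Y), (12,Y), (16,X), (20,X), (22,X), (23,Y), (27,X), (27,Y), (28,X), (30,X), (32,Y)
ranks: 10->1.5, 10->1.5, 12->3, 16->4, 20->5, 22->6, 23->7, 27->8.5, 27->8.5, 28->10, 30->11, 32->12
Step 2: Rank sum for X: R1 = 1.5 + 4 + 5 + 6 + 8.5 + 10 + 11 = 46.
Step 3: U_X = R1 - n1(n1+1)/2 = 46 - 7*8/2 = 46 - 28 = 18.
       U_Y = n1*n2 - U_X = 35 - 18 = 17.
Step 4: Ties are present, so use the tie-corrected normal approximation (with continuity correction) for the p-value.
Step 5: p-value = 1.000000; compare to alpha = 0.1. fail to reject H0.

U_X = 18, p = 1.000000, fail to reject H0 at alpha = 0.1.


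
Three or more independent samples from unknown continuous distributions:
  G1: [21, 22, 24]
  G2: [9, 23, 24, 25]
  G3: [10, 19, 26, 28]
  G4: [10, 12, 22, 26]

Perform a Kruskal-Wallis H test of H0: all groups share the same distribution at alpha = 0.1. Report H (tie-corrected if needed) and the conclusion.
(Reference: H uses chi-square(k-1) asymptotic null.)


Step 1: Combine all N = 15 observations and assign midranks.
sorted (value, group, rank): (9,G2,1), (10,G3,2.5), (10,G4,2.5), (12,G4,4), (19,G3,5), (21,G1,6), (22,G1,7.5), (22,G4,7.5), (23,G2,9), (24,G1,10.5), (24,G2,10.5), (25,G2,12), (26,G3,13.5), (26,G4,13.5), (28,G3,15)
Step 2: Sum ranks within each group.
R_1 = 24 (n_1 = 3)
R_2 = 32.5 (n_2 = 4)
R_3 = 36 (n_3 = 4)
R_4 = 27.5 (n_4 = 4)
Step 3: H = 12/(N(N+1)) * sum(R_i^2/n_i) - 3(N+1)
     = 12/(15*16) * (24^2/3 + 32.5^2/4 + 36^2/4 + 27.5^2/4) - 3*16
     = 0.050000 * 969.125 - 48
     = 0.456250.
Step 4: Ties present; correction factor C = 1 - 24/(15^3 - 15) = 0.992857. Corrected H = 0.456250 / 0.992857 = 0.459532.
Step 5: Under H0, H ~ chi^2(3); p-value = 0.927688.
Step 6: alpha = 0.1. fail to reject H0.

H = 0.4595, df = 3, p = 0.927688, fail to reject H0.


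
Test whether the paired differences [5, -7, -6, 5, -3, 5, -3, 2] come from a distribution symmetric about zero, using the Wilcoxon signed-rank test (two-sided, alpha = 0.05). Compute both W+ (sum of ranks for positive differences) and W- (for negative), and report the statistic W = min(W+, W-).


Step 1: Drop any zero differences (none here) and take |d_i|.
|d| = [5, 7, 6, 5, 3, 5, 3, 2]
Step 2: Midrank |d_i| (ties get averaged ranks).
ranks: |5|->5, |7|->8, |6|->7, |5|->5, |3|->2.5, |5|->5, |3|->2.5, |2|->1
Step 3: Attach original signs; sum ranks with positive sign and with negative sign.
W+ = 5 + 5 + 5 + 1 = 16
W- = 8 + 7 + 2.5 + 2.5 = 20
(Check: W+ + W- = 36 should equal n(n+1)/2 = 36.)
Step 4: Test statistic W = min(W+, W-) = 16.
Step 5: Ties in |d|, so use the tie-corrected normal approximation.
        E[W] = n(n+1)/4 = 8*9/4 = 18.
        Tie groups: |d|=3 (t=2), |d|=5 (t=3); sum(t^3 - t) = 30.
        Var[W] = n(n+1)(2n+1)/24 - sum(t^3-t)/48 = 1224/24 - 30/48 = 50.375.
        z = (W - E[W]) / sqrt(Var[W]) = (16 - 18) / 7.0975 = -0.2818.
        Two-sided p = 2*Phi(z) = 0.778106.
Step 6: alpha = 0.05. fail to reject H0.

W+ = 16, W- = 20, W = min = 16, p = 0.778106, fail to reject H0.


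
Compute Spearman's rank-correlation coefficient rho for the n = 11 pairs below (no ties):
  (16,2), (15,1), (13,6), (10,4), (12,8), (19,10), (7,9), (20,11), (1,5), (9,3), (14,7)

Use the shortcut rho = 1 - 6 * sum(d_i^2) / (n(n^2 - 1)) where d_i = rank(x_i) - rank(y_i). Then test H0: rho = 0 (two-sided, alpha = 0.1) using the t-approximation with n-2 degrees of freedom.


Step 1: Rank x and y separately (midranks; no ties here).
rank(x): 16->9, 15->8, 13->6, 10->4, 12->5, 19->10, 7->2, 20->11, 1->1, 9->3, 14->7
rank(y): 2->2, 1->1, 6->6, 4->4, 8->8, 10->10, 9->9, 11->11, 5->5, 3->3, 7->7
Step 2: d_i = R_x(i) - R_y(i); compute d_i^2.
  (9-2)^2=49, (8-1)^2=49, (6-6)^2=0, (4-4)^2=0, (5-8)^2=9, (10-10)^2=0, (2-9)^2=49, (11-11)^2=0, (1-5)^2=16, (3-3)^2=0, (7-7)^2=0
sum(d^2) = 172.
Step 3: rho = 1 - 6*172 / (11*(11^2 - 1)) = 1 - 1032/1320 = 0.218182.
Step 4: Under H0, t = rho * sqrt((n-2)/(1-rho^2)) = 0.6707 ~ t(9).
Step 5: Two-sided p-value from the t-distribution with 9 df = 0.519248.
Step 6: alpha = 0.1. fail to reject H0.

rho = 0.2182, p = 0.519248, fail to reject H0 at alpha = 0.1.


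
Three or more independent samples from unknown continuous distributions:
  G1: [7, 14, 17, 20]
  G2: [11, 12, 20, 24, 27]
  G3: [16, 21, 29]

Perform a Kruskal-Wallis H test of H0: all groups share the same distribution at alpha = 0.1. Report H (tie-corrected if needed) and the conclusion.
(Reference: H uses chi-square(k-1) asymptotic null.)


Step 1: Combine all N = 12 observations and assign midranks.
sorted (value, group, rank): (7,G1,1), (11,G2,2), (12,G2,3), (14,G1,4), (16,G3,5), (17,G1,6), (20,G1,7.5), (20,G2,7.5), (21,G3,9), (24,G2,10), (27,G2,11), (29,G3,12)
Step 2: Sum ranks within each group.
R_1 = 18.5 (n_1 = 4)
R_2 = 33.5 (n_2 = 5)
R_3 = 26 (n_3 = 3)
Step 3: H = 12/(N(N+1)) * sum(R_i^2/n_i) - 3(N+1)
     = 12/(12*13) * (18.5^2/4 + 33.5^2/5 + 26^2/3) - 3*13
     = 0.076923 * 535.346 - 39
     = 2.180449.
Step 4: Ties present; correction factor C = 1 - 6/(12^3 - 12) = 0.996503. Corrected H = 2.180449 / 0.996503 = 2.188099.
Step 5: Under H0, H ~ chi^2(2); p-value = 0.334858.
Step 6: alpha = 0.1. fail to reject H0.

H = 2.1881, df = 2, p = 0.334858, fail to reject H0.


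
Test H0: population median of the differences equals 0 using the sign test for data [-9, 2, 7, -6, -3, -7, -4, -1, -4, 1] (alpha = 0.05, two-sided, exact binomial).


Step 1: Discard zero differences. Original n = 10; n_eff = number of nonzero differences = 10.
Nonzero differences (with sign): -9, +2, +7, -6, -3, -7, -4, -1, -4, +1
Step 2: Count signs: positive = 3, negative = 7.
Step 3: Under H0: P(positive) = 0.5, so the number of positives S ~ Bin(10, 0.5).
Step 4: Two-sided exact p-value = sum of Bin(10,0.5) probabilities at or below the observed probability = 0.343750.
Step 5: alpha = 0.05. fail to reject H0.

n_eff = 10, pos = 3, neg = 7, p = 0.343750, fail to reject H0.


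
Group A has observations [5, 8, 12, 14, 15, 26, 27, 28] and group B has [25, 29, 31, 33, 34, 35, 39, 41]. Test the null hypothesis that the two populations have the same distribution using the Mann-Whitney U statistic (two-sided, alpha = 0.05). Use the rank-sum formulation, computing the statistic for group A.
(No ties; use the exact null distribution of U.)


Step 1: Combine and sort all 16 observations; assign midranks.
sorted (value, group): (5,X), (8,X), (12,X), (14,X), (15,X), (25,Y), (26,X), (27,X), (28,X), (29,Y), (31,Y), (33,Y), (34,Y), (35,Y), (39,Y), (41,Y)
ranks: 5->1, 8->2, 12->3, 14->4, 15->5, 25->6, 26->7, 27->8, 28->9, 29->10, 31->11, 33->12, 34->13, 35->14, 39->15, 41->16
Step 2: Rank sum for X: R1 = 1 + 2 + 3 + 4 + 5 + 7 + 8 + 9 = 39.
Step 3: U_X = R1 - n1(n1+1)/2 = 39 - 8*9/2 = 39 - 36 = 3.
       U_Y = n1*n2 - U_X = 64 - 3 = 61.
Step 4: No ties, so the exact null distribution of U (based on enumerating the C(16,8) = 12870 equally likely rank assignments) gives the two-sided p-value.
Step 5: p-value = 0.001088; compare to alpha = 0.05. reject H0.

U_X = 3, p = 0.001088, reject H0 at alpha = 0.05.


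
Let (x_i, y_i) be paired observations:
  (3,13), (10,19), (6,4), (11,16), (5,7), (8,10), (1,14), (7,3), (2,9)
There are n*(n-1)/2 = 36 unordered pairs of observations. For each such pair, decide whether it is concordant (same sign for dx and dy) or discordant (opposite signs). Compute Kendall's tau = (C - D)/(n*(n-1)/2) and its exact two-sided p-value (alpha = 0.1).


Step 1: Enumerate the 36 unordered pairs (i,j) with i<j and classify each by sign(x_j-x_i) * sign(y_j-y_i).
  (1,2):dx=+7,dy=+6->C; (1,3):dx=+3,dy=-9->D; (1,4):dx=+8,dy=+3->C; (1,5):dx=+2,dy=-6->D
  (1,6):dx=+5,dy=-3->D; (1,7):dx=-2,dy=+1->D; (1,8):dx=+4,dy=-10->D; (1,9):dx=-1,dy=-4->C
  (2,3):dx=-4,dy=-15->C; (2,4):dx=+1,dy=-3->D; (2,5):dx=-5,dy=-12->C; (2,6):dx=-2,dy=-9->C
  (2,7):dx=-9,dy=-5->C; (2,8):dx=-3,dy=-16->C; (2,9):dx=-8,dy=-10->C; (3,4):dx=+5,dy=+12->C
  (3,5):dx=-1,dy=+3->D; (3,6):dx=+2,dy=+6->C; (3,7):dx=-5,dy=+10->D; (3,8):dx=+1,dy=-1->D
  (3,9):dx=-4,dy=+5->D; (4,5):dx=-6,dy=-9->C; (4,6):dx=-3,dy=-6->C; (4,7):dx=-10,dy=-2->C
  (4,8):dx=-4,dy=-13->C; (4,9):dx=-9,dy=-7->C; (5,6):dx=+3,dy=+3->C; (5,7):dx=-4,dy=+7->D
  (5,8):dx=+2,dy=-4->D; (5,9):dx=-3,dy=+2->D; (6,7):dx=-7,dy=+4->D; (6,8):dx=-1,dy=-7->C
  (6,9):dx=-6,dy=-1->C; (7,8):dx=+6,dy=-11->D; (7,9):dx=+1,dy=-5->D; (8,9):dx=-5,dy=+6->D
Step 2: C = 19, D = 17, total pairs = 36.
Step 3: tau = (C - D)/(n(n-1)/2) = (19 - 17)/36 = 0.055556.
Step 4: Exact two-sided p-value (enumerate n! = 362880 permutations of y under H0): p = 0.919455.
Step 5: alpha = 0.1. fail to reject H0.

tau_b = 0.0556 (C=19, D=17), p = 0.919455, fail to reject H0.


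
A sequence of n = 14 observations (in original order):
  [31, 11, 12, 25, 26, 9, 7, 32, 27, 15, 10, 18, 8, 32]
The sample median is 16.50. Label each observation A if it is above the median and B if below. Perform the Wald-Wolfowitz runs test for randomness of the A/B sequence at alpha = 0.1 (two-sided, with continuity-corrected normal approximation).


Step 1: Compute median = 16.50; label A = above, B = below.
Labels in order: ABBAABBAABBABA  (n_A = 7, n_B = 7)
Step 2: Count runs R = 9.
Step 3: Under H0 (random ordering), E[R] = 2*n_A*n_B/(n_A+n_B) + 1 = 2*7*7/14 + 1 = 8.0000.
        Var[R] = 2*n_A*n_B*(2*n_A*n_B - n_A - n_B) / ((n_A+n_B)^2 * (n_A+n_B-1)) = 8232/2548 = 3.2308.
        SD[R] = 1.7974.
Step 4: Continuity-corrected z = (R - 0.5 - E[R]) / SD[R] = (9 - 0.5 - 8.0000) / 1.7974 = 0.2782.
Step 5: Two-sided p-value via normal approximation = 2*(1 - Phi(|z|)) = 0.780879.
Step 6: alpha = 0.1. fail to reject H0.

R = 9, z = 0.2782, p = 0.780879, fail to reject H0.


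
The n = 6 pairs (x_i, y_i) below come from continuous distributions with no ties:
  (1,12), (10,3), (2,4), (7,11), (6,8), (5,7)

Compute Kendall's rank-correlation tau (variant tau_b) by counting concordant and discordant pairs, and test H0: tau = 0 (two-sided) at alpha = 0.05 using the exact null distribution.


Step 1: Enumerate the 15 unordered pairs (i,j) with i<j and classify each by sign(x_j-x_i) * sign(y_j-y_i).
  (1,2):dx=+9,dy=-9->D; (1,3):dx=+1,dy=-8->D; (1,4):dx=+6,dy=-1->D; (1,5):dx=+5,dy=-4->D
  (1,6):dx=+4,dy=-5->D; (2,3):dx=-8,dy=+1->D; (2,4):dx=-3,dy=+8->D; (2,5):dx=-4,dy=+5->D
  (2,6):dx=-5,dy=+4->D; (3,4):dx=+5,dy=+7->C; (3,5):dx=+4,dy=+4->C; (3,6):dx=+3,dy=+3->C
  (4,5):dx=-1,dy=-3->C; (4,6):dx=-2,dy=-4->C; (5,6):dx=-1,dy=-1->C
Step 2: C = 6, D = 9, total pairs = 15.
Step 3: tau = (C - D)/(n(n-1)/2) = (6 - 9)/15 = -0.200000.
Step 4: Exact two-sided p-value (enumerate n! = 720 permutations of y under H0): p = 0.719444.
Step 5: alpha = 0.05. fail to reject H0.

tau_b = -0.2000 (C=6, D=9), p = 0.719444, fail to reject H0.


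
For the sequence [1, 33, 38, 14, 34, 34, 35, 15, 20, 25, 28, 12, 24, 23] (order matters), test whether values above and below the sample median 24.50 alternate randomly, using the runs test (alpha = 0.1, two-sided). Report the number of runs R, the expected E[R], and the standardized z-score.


Step 1: Compute median = 24.50; label A = above, B = below.
Labels in order: BAABAAABBAABBB  (n_A = 7, n_B = 7)
Step 2: Count runs R = 7.
Step 3: Under H0 (random ordering), E[R] = 2*n_A*n_B/(n_A+n_B) + 1 = 2*7*7/14 + 1 = 8.0000.
        Var[R] = 2*n_A*n_B*(2*n_A*n_B - n_A - n_B) / ((n_A+n_B)^2 * (n_A+n_B-1)) = 8232/2548 = 3.2308.
        SD[R] = 1.7974.
Step 4: Continuity-corrected z = (R + 0.5 - E[R]) / SD[R] = (7 + 0.5 - 8.0000) / 1.7974 = -0.2782.
Step 5: Two-sided p-value via normal approximation = 2*(1 - Phi(|z|)) = 0.780879.
Step 6: alpha = 0.1. fail to reject H0.

R = 7, z = -0.2782, p = 0.780879, fail to reject H0.


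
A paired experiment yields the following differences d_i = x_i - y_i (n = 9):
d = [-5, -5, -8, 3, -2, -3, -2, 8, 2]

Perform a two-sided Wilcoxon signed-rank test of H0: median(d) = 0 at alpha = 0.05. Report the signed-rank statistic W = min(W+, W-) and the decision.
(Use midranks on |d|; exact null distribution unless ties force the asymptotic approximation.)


Step 1: Drop any zero differences (none here) and take |d_i|.
|d| = [5, 5, 8, 3, 2, 3, 2, 8, 2]
Step 2: Midrank |d_i| (ties get averaged ranks).
ranks: |5|->6.5, |5|->6.5, |8|->8.5, |3|->4.5, |2|->2, |3|->4.5, |2|->2, |8|->8.5, |2|->2
Step 3: Attach original signs; sum ranks with positive sign and with negative sign.
W+ = 4.5 + 8.5 + 2 = 15
W- = 6.5 + 6.5 + 8.5 + 2 + 4.5 + 2 = 30
(Check: W+ + W- = 45 should equal n(n+1)/2 = 45.)
Step 4: Test statistic W = min(W+, W-) = 15.
Step 5: Ties in |d|, so use the tie-corrected normal approximation.
        E[W] = n(n+1)/4 = 9*10/4 = 22.5.
        Tie groups: |d|=2 (t=3), |d|=3 (t=2), |d|=5 (t=2), |d|=8 (t=2); sum(t^3 - t) = 42.
        Var[W] = n(n+1)(2n+1)/24 - sum(t^3-t)/48 = 1710/24 - 42/48 = 70.375.
        z = (W - E[W]) / sqrt(Var[W]) = (15 - 22.5) / 8.3890 = -0.8940.
        Two-sided p = 2*Phi(z) = 0.371306.
Step 6: alpha = 0.05. fail to reject H0.

W+ = 15, W- = 30, W = min = 15, p = 0.371306, fail to reject H0.


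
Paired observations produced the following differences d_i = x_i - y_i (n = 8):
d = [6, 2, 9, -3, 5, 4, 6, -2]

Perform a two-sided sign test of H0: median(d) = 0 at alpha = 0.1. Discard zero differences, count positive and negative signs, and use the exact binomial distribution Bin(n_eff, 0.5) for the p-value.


Step 1: Discard zero differences. Original n = 8; n_eff = number of nonzero differences = 8.
Nonzero differences (with sign): +6, +2, +9, -3, +5, +4, +6, -2
Step 2: Count signs: positive = 6, negative = 2.
Step 3: Under H0: P(positive) = 0.5, so the number of positives S ~ Bin(8, 0.5).
Step 4: Two-sided exact p-value = sum of Bin(8,0.5) probabilities at or below the observed probability = 0.289062.
Step 5: alpha = 0.1. fail to reject H0.

n_eff = 8, pos = 6, neg = 2, p = 0.289062, fail to reject H0.


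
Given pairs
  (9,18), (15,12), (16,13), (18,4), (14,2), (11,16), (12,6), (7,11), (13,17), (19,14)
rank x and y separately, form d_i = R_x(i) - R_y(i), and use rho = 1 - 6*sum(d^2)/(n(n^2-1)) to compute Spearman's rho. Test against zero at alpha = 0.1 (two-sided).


Step 1: Rank x and y separately (midranks; no ties here).
rank(x): 9->2, 15->7, 16->8, 18->9, 14->6, 11->3, 12->4, 7->1, 13->5, 19->10
rank(y): 18->10, 12->5, 13->6, 4->2, 2->1, 16->8, 6->3, 11->4, 17->9, 14->7
Step 2: d_i = R_x(i) - R_y(i); compute d_i^2.
  (2-10)^2=64, (7-5)^2=4, (8-6)^2=4, (9-2)^2=49, (6-1)^2=25, (3-8)^2=25, (4-3)^2=1, (1-4)^2=9, (5-9)^2=16, (10-7)^2=9
sum(d^2) = 206.
Step 3: rho = 1 - 6*206 / (10*(10^2 - 1)) = 1 - 1236/990 = -0.248485.
Step 4: Under H0, t = rho * sqrt((n-2)/(1-rho^2)) = -0.7256 ~ t(8).
Step 5: Two-sided p-value from the t-distribution with 8 df = 0.488776.
Step 6: alpha = 0.1. fail to reject H0.

rho = -0.2485, p = 0.488776, fail to reject H0 at alpha = 0.1.


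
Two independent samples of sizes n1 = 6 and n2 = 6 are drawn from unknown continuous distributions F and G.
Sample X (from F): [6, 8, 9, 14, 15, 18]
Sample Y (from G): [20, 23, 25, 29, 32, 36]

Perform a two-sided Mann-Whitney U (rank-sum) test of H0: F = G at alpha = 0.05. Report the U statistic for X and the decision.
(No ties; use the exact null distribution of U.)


Step 1: Combine and sort all 12 observations; assign midranks.
sorted (value, group): (6,X), (8,X), (9,X), (14,X), (15,X), (18,X), (20,Y), (23,Y), (25,Y), (29,Y), (32,Y), (36,Y)
ranks: 6->1, 8->2, 9->3, 14->4, 15->5, 18->6, 20->7, 23->8, 25->9, 29->10, 32->11, 36->12
Step 2: Rank sum for X: R1 = 1 + 2 + 3 + 4 + 5 + 6 = 21.
Step 3: U_X = R1 - n1(n1+1)/2 = 21 - 6*7/2 = 21 - 21 = 0.
       U_Y = n1*n2 - U_X = 36 - 0 = 36.
Step 4: No ties, so the exact null distribution of U (based on enumerating the C(12,6) = 924 equally likely rank assignments) gives the two-sided p-value.
Step 5: p-value = 0.002165; compare to alpha = 0.05. reject H0.

U_X = 0, p = 0.002165, reject H0 at alpha = 0.05.


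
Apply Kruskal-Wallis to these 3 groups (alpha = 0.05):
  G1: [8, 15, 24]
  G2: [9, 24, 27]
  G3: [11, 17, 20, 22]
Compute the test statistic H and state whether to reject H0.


Step 1: Combine all N = 10 observations and assign midranks.
sorted (value, group, rank): (8,G1,1), (9,G2,2), (11,G3,3), (15,G1,4), (17,G3,5), (20,G3,6), (22,G3,7), (24,G1,8.5), (24,G2,8.5), (27,G2,10)
Step 2: Sum ranks within each group.
R_1 = 13.5 (n_1 = 3)
R_2 = 20.5 (n_2 = 3)
R_3 = 21 (n_3 = 4)
Step 3: H = 12/(N(N+1)) * sum(R_i^2/n_i) - 3(N+1)
     = 12/(10*11) * (13.5^2/3 + 20.5^2/3 + 21^2/4) - 3*11
     = 0.109091 * 311.083 - 33
     = 0.936364.
Step 4: Ties present; correction factor C = 1 - 6/(10^3 - 10) = 0.993939. Corrected H = 0.936364 / 0.993939 = 0.942073.
Step 5: Under H0, H ~ chi^2(2); p-value = 0.624355.
Step 6: alpha = 0.05. fail to reject H0.

H = 0.9421, df = 2, p = 0.624355, fail to reject H0.


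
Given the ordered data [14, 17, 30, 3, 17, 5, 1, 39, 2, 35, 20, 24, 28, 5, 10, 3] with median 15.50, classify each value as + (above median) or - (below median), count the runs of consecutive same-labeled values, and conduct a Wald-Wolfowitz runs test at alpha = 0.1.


Step 1: Compute median = 15.50; label A = above, B = below.
Labels in order: BAABABBABAAAABBB  (n_A = 8, n_B = 8)
Step 2: Count runs R = 9.
Step 3: Under H0 (random ordering), E[R] = 2*n_A*n_B/(n_A+n_B) + 1 = 2*8*8/16 + 1 = 9.0000.
        Var[R] = 2*n_A*n_B*(2*n_A*n_B - n_A - n_B) / ((n_A+n_B)^2 * (n_A+n_B-1)) = 14336/3840 = 3.7333.
        SD[R] = 1.9322.
Step 4: R = E[R], so z = 0 with no continuity correction.
Step 5: Two-sided p-value via normal approximation = 2*(1 - Phi(|z|)) = 1.000000.
Step 6: alpha = 0.1. fail to reject H0.

R = 9, z = 0.0000, p = 1.000000, fail to reject H0.


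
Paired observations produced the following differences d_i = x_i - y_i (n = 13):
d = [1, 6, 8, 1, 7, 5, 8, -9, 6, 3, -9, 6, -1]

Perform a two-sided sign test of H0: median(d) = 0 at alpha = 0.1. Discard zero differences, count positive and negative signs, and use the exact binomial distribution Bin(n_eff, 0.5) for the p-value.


Step 1: Discard zero differences. Original n = 13; n_eff = number of nonzero differences = 13.
Nonzero differences (with sign): +1, +6, +8, +1, +7, +5, +8, -9, +6, +3, -9, +6, -1
Step 2: Count signs: positive = 10, negative = 3.
Step 3: Under H0: P(positive) = 0.5, so the number of positives S ~ Bin(13, 0.5).
Step 4: Two-sided exact p-value = sum of Bin(13,0.5) probabilities at or below the observed probability = 0.092285.
Step 5: alpha = 0.1. reject H0.

n_eff = 13, pos = 10, neg = 3, p = 0.092285, reject H0.


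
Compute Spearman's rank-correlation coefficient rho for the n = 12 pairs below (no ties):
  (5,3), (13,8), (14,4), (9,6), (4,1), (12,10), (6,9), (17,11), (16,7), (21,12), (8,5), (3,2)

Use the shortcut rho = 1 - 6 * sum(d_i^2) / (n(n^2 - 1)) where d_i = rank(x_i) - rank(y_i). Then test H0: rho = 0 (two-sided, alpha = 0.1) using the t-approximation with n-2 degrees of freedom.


Step 1: Rank x and y separately (midranks; no ties here).
rank(x): 5->3, 13->8, 14->9, 9->6, 4->2, 12->7, 6->4, 17->11, 16->10, 21->12, 8->5, 3->1
rank(y): 3->3, 8->8, 4->4, 6->6, 1->1, 10->10, 9->9, 11->11, 7->7, 12->12, 5->5, 2->2
Step 2: d_i = R_x(i) - R_y(i); compute d_i^2.
  (3-3)^2=0, (8-8)^2=0, (9-4)^2=25, (6-6)^2=0, (2-1)^2=1, (7-10)^2=9, (4-9)^2=25, (11-11)^2=0, (10-7)^2=9, (12-12)^2=0, (5-5)^2=0, (1-2)^2=1
sum(d^2) = 70.
Step 3: rho = 1 - 6*70 / (12*(12^2 - 1)) = 1 - 420/1716 = 0.755245.
Step 4: Under H0, t = rho * sqrt((n-2)/(1-rho^2)) = 3.6438 ~ t(10).
Step 5: Two-sided p-value from the t-distribution with 10 df = 0.004508.
Step 6: alpha = 0.1. reject H0.

rho = 0.7552, p = 0.004508, reject H0 at alpha = 0.1.


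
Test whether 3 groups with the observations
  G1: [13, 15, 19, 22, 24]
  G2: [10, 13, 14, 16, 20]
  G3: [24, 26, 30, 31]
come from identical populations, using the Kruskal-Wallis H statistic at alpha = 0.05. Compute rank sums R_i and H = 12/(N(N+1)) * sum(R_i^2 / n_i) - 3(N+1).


Step 1: Combine all N = 14 observations and assign midranks.
sorted (value, group, rank): (10,G2,1), (13,G1,2.5), (13,G2,2.5), (14,G2,4), (15,G1,5), (16,G2,6), (19,G1,7), (20,G2,8), (22,G1,9), (24,G1,10.5), (24,G3,10.5), (26,G3,12), (30,G3,13), (31,G3,14)
Step 2: Sum ranks within each group.
R_1 = 34 (n_1 = 5)
R_2 = 21.5 (n_2 = 5)
R_3 = 49.5 (n_3 = 4)
Step 3: H = 12/(N(N+1)) * sum(R_i^2/n_i) - 3(N+1)
     = 12/(14*15) * (34^2/5 + 21.5^2/5 + 49.5^2/4) - 3*15
     = 0.057143 * 936.212 - 45
     = 8.497857.
Step 4: Ties present; correction factor C = 1 - 12/(14^3 - 14) = 0.995604. Corrected H = 8.497857 / 0.995604 = 8.535375.
Step 5: Under H0, H ~ chi^2(2); p-value = 0.014014.
Step 6: alpha = 0.05. reject H0.

H = 8.5354, df = 2, p = 0.014014, reject H0.


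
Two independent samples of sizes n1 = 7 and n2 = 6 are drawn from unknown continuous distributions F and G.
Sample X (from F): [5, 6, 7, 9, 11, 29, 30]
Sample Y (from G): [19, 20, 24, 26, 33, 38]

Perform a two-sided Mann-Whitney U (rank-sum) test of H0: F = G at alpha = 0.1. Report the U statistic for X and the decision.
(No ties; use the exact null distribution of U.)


Step 1: Combine and sort all 13 observations; assign midranks.
sorted (value, group): (5,X), (6,X), (7,X), (9,X), (11,X), (19,Y), (20,Y), (24,Y), (26,Y), (29,X), (30,X), (33,Y), (38,Y)
ranks: 5->1, 6->2, 7->3, 9->4, 11->5, 19->6, 20->7, 24->8, 26->9, 29->10, 30->11, 33->12, 38->13
Step 2: Rank sum for X: R1 = 1 + 2 + 3 + 4 + 5 + 10 + 11 = 36.
Step 3: U_X = R1 - n1(n1+1)/2 = 36 - 7*8/2 = 36 - 28 = 8.
       U_Y = n1*n2 - U_X = 42 - 8 = 34.
Step 4: No ties, so the exact null distribution of U (based on enumerating the C(13,7) = 1716 equally likely rank assignments) gives the two-sided p-value.
Step 5: p-value = 0.073427; compare to alpha = 0.1. reject H0.

U_X = 8, p = 0.073427, reject H0 at alpha = 0.1.


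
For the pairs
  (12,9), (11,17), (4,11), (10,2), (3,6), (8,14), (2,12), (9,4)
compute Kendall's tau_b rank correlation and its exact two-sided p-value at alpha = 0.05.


Step 1: Enumerate the 28 unordered pairs (i,j) with i<j and classify each by sign(x_j-x_i) * sign(y_j-y_i).
  (1,2):dx=-1,dy=+8->D; (1,3):dx=-8,dy=+2->D; (1,4):dx=-2,dy=-7->C; (1,5):dx=-9,dy=-3->C
  (1,6):dx=-4,dy=+5->D; (1,7):dx=-10,dy=+3->D; (1,8):dx=-3,dy=-5->C; (2,3):dx=-7,dy=-6->C
  (2,4):dx=-1,dy=-15->C; (2,5):dx=-8,dy=-11->C; (2,6):dx=-3,dy=-3->C; (2,7):dx=-9,dy=-5->C
  (2,8):dx=-2,dy=-13->C; (3,4):dx=+6,dy=-9->D; (3,5):dx=-1,dy=-5->C; (3,6):dx=+4,dy=+3->C
  (3,7):dx=-2,dy=+1->D; (3,8):dx=+5,dy=-7->D; (4,5):dx=-7,dy=+4->D; (4,6):dx=-2,dy=+12->D
  (4,7):dx=-8,dy=+10->D; (4,8):dx=-1,dy=+2->D; (5,6):dx=+5,dy=+8->C; (5,7):dx=-1,dy=+6->D
  (5,8):dx=+6,dy=-2->D; (6,7):dx=-6,dy=-2->C; (6,8):dx=+1,dy=-10->D; (7,8):dx=+7,dy=-8->D
Step 2: C = 13, D = 15, total pairs = 28.
Step 3: tau = (C - D)/(n(n-1)/2) = (13 - 15)/28 = -0.071429.
Step 4: Exact two-sided p-value (enumerate n! = 40320 permutations of y under H0): p = 0.904861.
Step 5: alpha = 0.05. fail to reject H0.

tau_b = -0.0714 (C=13, D=15), p = 0.904861, fail to reject H0.


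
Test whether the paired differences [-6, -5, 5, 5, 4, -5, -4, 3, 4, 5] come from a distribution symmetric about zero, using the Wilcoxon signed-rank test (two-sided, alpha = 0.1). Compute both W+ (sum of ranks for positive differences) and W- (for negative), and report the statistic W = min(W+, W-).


Step 1: Drop any zero differences (none here) and take |d_i|.
|d| = [6, 5, 5, 5, 4, 5, 4, 3, 4, 5]
Step 2: Midrank |d_i| (ties get averaged ranks).
ranks: |6|->10, |5|->7, |5|->7, |5|->7, |4|->3, |5|->7, |4|->3, |3|->1, |4|->3, |5|->7
Step 3: Attach original signs; sum ranks with positive sign and with negative sign.
W+ = 7 + 7 + 3 + 1 + 3 + 7 = 28
W- = 10 + 7 + 7 + 3 = 27
(Check: W+ + W- = 55 should equal n(n+1)/2 = 55.)
Step 4: Test statistic W = min(W+, W-) = 27.
Step 5: Ties in |d|, so use the tie-corrected normal approximation.
        E[W] = n(n+1)/4 = 10*11/4 = 27.5.
        Tie groups: |d|=4 (t=3), |d|=5 (t=5); sum(t^3 - t) = 144.
        Var[W] = n(n+1)(2n+1)/24 - sum(t^3-t)/48 = 2310/24 - 144/48 = 93.25.
        z = (W - E[W]) / sqrt(Var[W]) = (27 - 27.5) / 9.6566 = -0.0518.
        Two-sided p = 2*Phi(z) = 0.958706.
Step 6: alpha = 0.1. fail to reject H0.

W+ = 28, W- = 27, W = min = 27, p = 0.958706, fail to reject H0.


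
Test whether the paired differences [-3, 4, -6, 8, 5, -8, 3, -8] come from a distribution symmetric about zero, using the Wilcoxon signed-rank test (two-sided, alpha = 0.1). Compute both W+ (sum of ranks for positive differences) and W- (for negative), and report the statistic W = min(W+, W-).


Step 1: Drop any zero differences (none here) and take |d_i|.
|d| = [3, 4, 6, 8, 5, 8, 3, 8]
Step 2: Midrank |d_i| (ties get averaged ranks).
ranks: |3|->1.5, |4|->3, |6|->5, |8|->7, |5|->4, |8|->7, |3|->1.5, |8|->7
Step 3: Attach original signs; sum ranks with positive sign and with negative sign.
W+ = 3 + 7 + 4 + 1.5 = 15.5
W- = 1.5 + 5 + 7 + 7 = 20.5
(Check: W+ + W- = 36 should equal n(n+1)/2 = 36.)
Step 4: Test statistic W = min(W+, W-) = 15.5.
Step 5: Ties in |d|, so use the tie-corrected normal approximation.
        E[W] = n(n+1)/4 = 8*9/4 = 18.
        Tie groups: |d|=3 (t=2), |d|=8 (t=3); sum(t^3 - t) = 30.
        Var[W] = n(n+1)(2n+1)/24 - sum(t^3-t)/48 = 1224/24 - 30/48 = 50.375.
        z = (W - E[W]) / sqrt(Var[W]) = (15.5 - 18) / 7.0975 = -0.3522.
        Two-sided p = 2*Phi(z) = 0.724662.
Step 6: alpha = 0.1. fail to reject H0.

W+ = 15.5, W- = 20.5, W = min = 15.5, p = 0.724662, fail to reject H0.


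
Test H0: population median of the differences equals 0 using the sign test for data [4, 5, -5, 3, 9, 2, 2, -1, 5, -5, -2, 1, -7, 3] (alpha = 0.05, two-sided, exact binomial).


Step 1: Discard zero differences. Original n = 14; n_eff = number of nonzero differences = 14.
Nonzero differences (with sign): +4, +5, -5, +3, +9, +2, +2, -1, +5, -5, -2, +1, -7, +3
Step 2: Count signs: positive = 9, negative = 5.
Step 3: Under H0: P(positive) = 0.5, so the number of positives S ~ Bin(14, 0.5).
Step 4: Two-sided exact p-value = sum of Bin(14,0.5) probabilities at or below the observed probability = 0.423950.
Step 5: alpha = 0.05. fail to reject H0.

n_eff = 14, pos = 9, neg = 5, p = 0.423950, fail to reject H0.


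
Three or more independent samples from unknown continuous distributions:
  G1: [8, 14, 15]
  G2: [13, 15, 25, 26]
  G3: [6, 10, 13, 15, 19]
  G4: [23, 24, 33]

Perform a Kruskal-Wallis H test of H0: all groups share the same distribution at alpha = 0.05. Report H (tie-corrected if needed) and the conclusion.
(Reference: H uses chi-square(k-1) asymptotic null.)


Step 1: Combine all N = 15 observations and assign midranks.
sorted (value, group, rank): (6,G3,1), (8,G1,2), (10,G3,3), (13,G2,4.5), (13,G3,4.5), (14,G1,6), (15,G1,8), (15,G2,8), (15,G3,8), (19,G3,10), (23,G4,11), (24,G4,12), (25,G2,13), (26,G2,14), (33,G4,15)
Step 2: Sum ranks within each group.
R_1 = 16 (n_1 = 3)
R_2 = 39.5 (n_2 = 4)
R_3 = 26.5 (n_3 = 5)
R_4 = 38 (n_4 = 3)
Step 3: H = 12/(N(N+1)) * sum(R_i^2/n_i) - 3(N+1)
     = 12/(15*16) * (16^2/3 + 39.5^2/4 + 26.5^2/5 + 38^2/3) - 3*16
     = 0.050000 * 1097.18 - 48
     = 6.858958.
Step 4: Ties present; correction factor C = 1 - 30/(15^3 - 15) = 0.991071. Corrected H = 6.858958 / 0.991071 = 6.920751.
Step 5: Under H0, H ~ chi^2(3); p-value = 0.074467.
Step 6: alpha = 0.05. fail to reject H0.

H = 6.9208, df = 3, p = 0.074467, fail to reject H0.


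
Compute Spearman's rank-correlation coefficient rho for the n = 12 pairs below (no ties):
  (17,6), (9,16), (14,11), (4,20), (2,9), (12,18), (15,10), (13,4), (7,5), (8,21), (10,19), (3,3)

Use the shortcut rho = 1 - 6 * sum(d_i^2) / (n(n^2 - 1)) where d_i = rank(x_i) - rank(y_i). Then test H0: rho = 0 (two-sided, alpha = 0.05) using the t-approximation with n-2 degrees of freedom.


Step 1: Rank x and y separately (midranks; no ties here).
rank(x): 17->12, 9->6, 14->10, 4->3, 2->1, 12->8, 15->11, 13->9, 7->4, 8->5, 10->7, 3->2
rank(y): 6->4, 16->8, 11->7, 20->11, 9->5, 18->9, 10->6, 4->2, 5->3, 21->12, 19->10, 3->1
Step 2: d_i = R_x(i) - R_y(i); compute d_i^2.
  (12-4)^2=64, (6-8)^2=4, (10-7)^2=9, (3-11)^2=64, (1-5)^2=16, (8-9)^2=1, (11-6)^2=25, (9-2)^2=49, (4-3)^2=1, (5-12)^2=49, (7-10)^2=9, (2-1)^2=1
sum(d^2) = 292.
Step 3: rho = 1 - 6*292 / (12*(12^2 - 1)) = 1 - 1752/1716 = -0.020979.
Step 4: Under H0, t = rho * sqrt((n-2)/(1-rho^2)) = -0.0664 ~ t(10).
Step 5: Two-sided p-value from the t-distribution with 10 df = 0.948402.
Step 6: alpha = 0.05. fail to reject H0.

rho = -0.0210, p = 0.948402, fail to reject H0 at alpha = 0.05.


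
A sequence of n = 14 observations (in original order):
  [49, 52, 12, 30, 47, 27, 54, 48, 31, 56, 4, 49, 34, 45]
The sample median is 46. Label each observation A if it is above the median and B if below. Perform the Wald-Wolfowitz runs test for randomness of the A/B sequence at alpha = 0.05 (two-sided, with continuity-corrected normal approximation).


Step 1: Compute median = 46; label A = above, B = below.
Labels in order: AABBABAABABABB  (n_A = 7, n_B = 7)
Step 2: Count runs R = 10.
Step 3: Under H0 (random ordering), E[R] = 2*n_A*n_B/(n_A+n_B) + 1 = 2*7*7/14 + 1 = 8.0000.
        Var[R] = 2*n_A*n_B*(2*n_A*n_B - n_A - n_B) / ((n_A+n_B)^2 * (n_A+n_B-1)) = 8232/2548 = 3.2308.
        SD[R] = 1.7974.
Step 4: Continuity-corrected z = (R - 0.5 - E[R]) / SD[R] = (10 - 0.5 - 8.0000) / 1.7974 = 0.8345.
Step 5: Two-sided p-value via normal approximation = 2*(1 - Phi(|z|)) = 0.403986.
Step 6: alpha = 0.05. fail to reject H0.

R = 10, z = 0.8345, p = 0.403986, fail to reject H0.


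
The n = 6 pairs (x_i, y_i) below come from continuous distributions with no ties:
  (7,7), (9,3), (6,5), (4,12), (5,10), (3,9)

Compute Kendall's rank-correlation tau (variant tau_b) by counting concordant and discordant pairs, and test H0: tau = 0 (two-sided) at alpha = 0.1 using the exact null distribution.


Step 1: Enumerate the 15 unordered pairs (i,j) with i<j and classify each by sign(x_j-x_i) * sign(y_j-y_i).
  (1,2):dx=+2,dy=-4->D; (1,3):dx=-1,dy=-2->C; (1,4):dx=-3,dy=+5->D; (1,5):dx=-2,dy=+3->D
  (1,6):dx=-4,dy=+2->D; (2,3):dx=-3,dy=+2->D; (2,4):dx=-5,dy=+9->D; (2,5):dx=-4,dy=+7->D
  (2,6):dx=-6,dy=+6->D; (3,4):dx=-2,dy=+7->D; (3,5):dx=-1,dy=+5->D; (3,6):dx=-3,dy=+4->D
  (4,5):dx=+1,dy=-2->D; (4,6):dx=-1,dy=-3->C; (5,6):dx=-2,dy=-1->C
Step 2: C = 3, D = 12, total pairs = 15.
Step 3: tau = (C - D)/(n(n-1)/2) = (3 - 12)/15 = -0.600000.
Step 4: Exact two-sided p-value (enumerate n! = 720 permutations of y under H0): p = 0.136111.
Step 5: alpha = 0.1. fail to reject H0.

tau_b = -0.6000 (C=3, D=12), p = 0.136111, fail to reject H0.


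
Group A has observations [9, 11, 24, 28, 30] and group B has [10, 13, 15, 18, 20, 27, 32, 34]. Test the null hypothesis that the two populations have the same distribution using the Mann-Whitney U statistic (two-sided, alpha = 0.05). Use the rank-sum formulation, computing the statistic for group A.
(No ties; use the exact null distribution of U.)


Step 1: Combine and sort all 13 observations; assign midranks.
sorted (value, group): (9,X), (10,Y), (11,X), (13,Y), (15,Y), (18,Y), (20,Y), (24,X), (27,Y), (28,X), (30,X), (32,Y), (34,Y)
ranks: 9->1, 10->2, 11->3, 13->4, 15->5, 18->6, 20->7, 24->8, 27->9, 28->10, 30->11, 32->12, 34->13
Step 2: Rank sum for X: R1 = 1 + 3 + 8 + 10 + 11 = 33.
Step 3: U_X = R1 - n1(n1+1)/2 = 33 - 5*6/2 = 33 - 15 = 18.
       U_Y = n1*n2 - U_X = 40 - 18 = 22.
Step 4: No ties, so the exact null distribution of U (based on enumerating the C(13,5) = 1287 equally likely rank assignments) gives the two-sided p-value.
Step 5: p-value = 0.832945; compare to alpha = 0.05. fail to reject H0.

U_X = 18, p = 0.832945, fail to reject H0 at alpha = 0.05.


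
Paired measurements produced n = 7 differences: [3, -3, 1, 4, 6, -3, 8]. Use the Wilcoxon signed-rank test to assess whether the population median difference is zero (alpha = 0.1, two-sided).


Step 1: Drop any zero differences (none here) and take |d_i|.
|d| = [3, 3, 1, 4, 6, 3, 8]
Step 2: Midrank |d_i| (ties get averaged ranks).
ranks: |3|->3, |3|->3, |1|->1, |4|->5, |6|->6, |3|->3, |8|->7
Step 3: Attach original signs; sum ranks with positive sign and with negative sign.
W+ = 3 + 1 + 5 + 6 + 7 = 22
W- = 3 + 3 = 6
(Check: W+ + W- = 28 should equal n(n+1)/2 = 28.)
Step 4: Test statistic W = min(W+, W-) = 6.
Step 5: Ties in |d|, so use the tie-corrected normal approximation.
        E[W] = n(n+1)/4 = 7*8/4 = 14.
        Tie groups: |d|=3 (t=3); sum(t^3 - t) = 24.
        Var[W] = n(n+1)(2n+1)/24 - sum(t^3-t)/48 = 840/24 - 24/48 = 34.5.
        z = (W - E[W]) / sqrt(Var[W]) = (6 - 14) / 5.8737 = -1.3620.
        Two-sided p = 2*Phi(z) = 0.173195.
Step 6: alpha = 0.1. fail to reject H0.

W+ = 22, W- = 6, W = min = 6, p = 0.173195, fail to reject H0.
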